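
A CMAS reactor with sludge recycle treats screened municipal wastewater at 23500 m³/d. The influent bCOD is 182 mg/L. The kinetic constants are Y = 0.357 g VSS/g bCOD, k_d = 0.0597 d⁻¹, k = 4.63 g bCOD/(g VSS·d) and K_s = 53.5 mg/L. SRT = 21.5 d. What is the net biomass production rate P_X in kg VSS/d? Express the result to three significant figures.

For a completely mixed reactor with recycle the Lawrence–McCarty relation gives S = K_s·(1 + k_d·θ_c) / [θ_c·(Y·k − k_d) − 1] = 53.5 × (1 + 0.0597 × 21.5) / [21.5 × (0.357 × 4.63 − 0.0597) − 1] = 122.2 / 33.25 = 3.674 mg/L.
Y_obs = Y / (1 + k_d θ_c) = 0.357 / (1 + 0.0597 × 21.5) = 0.357 / 2.284 = 0.1563.
Substrate removed = Q·(S₀ − S) = 23500 m³/d × (182 − 3.67) g/m³ = 4.19×10^6 g/d = 4191 kg/d.
Net biomass production P_X = Y_obs × Q·(S₀ − S) = 0.1563 × 4191 = 655.2 kg VSS/d.

P_X ≈ 655 kg VSS/d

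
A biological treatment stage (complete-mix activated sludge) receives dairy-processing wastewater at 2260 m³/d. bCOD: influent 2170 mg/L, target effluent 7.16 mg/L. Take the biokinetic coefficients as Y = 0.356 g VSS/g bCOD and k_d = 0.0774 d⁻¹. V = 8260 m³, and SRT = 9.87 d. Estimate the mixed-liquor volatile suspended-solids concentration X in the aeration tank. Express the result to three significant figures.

From V·X·(1 + k_d·θ_c) = Y·Q·(S₀ − S)·θ_c: X = 0.356 × 2260 × (2170 − 7.16) × 9.87 / [8260 × (1 + 0.0774 × 9.87)] = 1179 mg/L.

X ≈ 1180 mg/L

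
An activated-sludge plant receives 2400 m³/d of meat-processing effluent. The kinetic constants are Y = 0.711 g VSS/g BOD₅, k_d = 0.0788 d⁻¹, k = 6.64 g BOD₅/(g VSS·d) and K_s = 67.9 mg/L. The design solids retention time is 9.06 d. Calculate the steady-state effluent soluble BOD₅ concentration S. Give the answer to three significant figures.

S ≈ 2.83 mg/L

From the Monod/SRT balance for a CMAS, S = K_s·(1+k_d θ_c)/[θ_c·(Y k − k_d) − 1] = 67.9 × (1 + 0.0788 × 9.06) / [9.06 × (0.711 × 6.64 − 0.0788) − 1] = 116.4 / 41.06 = 2.834 mg/L.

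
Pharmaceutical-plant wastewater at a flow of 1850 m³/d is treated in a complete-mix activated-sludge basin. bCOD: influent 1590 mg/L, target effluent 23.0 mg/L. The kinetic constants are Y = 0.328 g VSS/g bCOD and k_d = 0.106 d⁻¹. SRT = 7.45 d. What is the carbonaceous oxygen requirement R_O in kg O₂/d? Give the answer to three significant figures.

Correct the yield for decay: Y_obs = Y/(1 + k_d θ_c) = 0.328 / (1 + 0.106 × 7.45) = 0.328 / 1.790 = 0.1833.
Substrate removed = Q·(S₀ − S) = 1850 m³/d × (1590 − 23.0) g/m³ = 2.9×10^6 g/d = 2899 kg/d.
P_X = Y_obs·Q·(S₀ − S) = 0.1833 × 2899 = 531.3 kg VSS/d.
R_O = Q·(S₀ − S) − 1.42·P_X = 2899 − 1.42 × 531.3 = 2145 kg O₂/d.

R_O ≈ 2140 kg O₂/d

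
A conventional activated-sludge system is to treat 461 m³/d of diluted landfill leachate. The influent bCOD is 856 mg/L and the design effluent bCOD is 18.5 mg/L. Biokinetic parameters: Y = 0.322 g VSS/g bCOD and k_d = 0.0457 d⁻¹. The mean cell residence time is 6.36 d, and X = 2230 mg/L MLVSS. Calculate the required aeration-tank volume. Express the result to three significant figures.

V ≈ 275 m³

From the SRT design equation V = Y Q (S₀−S) θ_c / [X (1 + k_d θ_c)] = 0.322 × 461 × (856 − 18.5) × 6.36 / [2230 × (1 + 0.0457 × 6.36)] = 7.91×10^5 / 2878 = 274.7 m³.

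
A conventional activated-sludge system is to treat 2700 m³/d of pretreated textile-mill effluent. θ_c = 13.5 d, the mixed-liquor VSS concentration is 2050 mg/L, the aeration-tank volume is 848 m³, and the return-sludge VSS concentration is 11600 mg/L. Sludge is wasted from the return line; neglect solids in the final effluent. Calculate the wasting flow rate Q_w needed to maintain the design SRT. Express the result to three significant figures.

Q_w = (V·X)/(θ_c X_r) = 848.0 × 2050 / (13.5 × 11600) = 11.10 m³/d.

Q_w ≈ 11.1 m³/d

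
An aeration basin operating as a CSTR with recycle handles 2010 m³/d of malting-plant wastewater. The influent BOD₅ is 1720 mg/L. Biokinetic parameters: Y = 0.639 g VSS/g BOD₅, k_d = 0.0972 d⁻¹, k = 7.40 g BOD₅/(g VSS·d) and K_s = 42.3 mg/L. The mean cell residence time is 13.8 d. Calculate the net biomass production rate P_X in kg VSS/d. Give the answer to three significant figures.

P_X ≈ 943 kg VSS/d

From the Monod/SRT balance for a CMAS, S = K_s·(1+k_d θ_c)/[θ_c·(Y k − k_d) − 1] = 42.3 × (1 + 0.0972 × 13.8) / [13.8 × (0.639 × 7.40 − 0.0972) − 1] = 99.04 / 62.91 = 1.574 mg/L.
Correct the yield for decay: Y_obs = Y/(1 + k_d θ_c) = 0.639 / (1 + 0.0972 × 13.8) = 0.639 / 2.341 = 0.2729.
ΔS = 1720 − 1.57 = 1718 mg/L, so the substrate removal rate is 2010 × 1718/1000 = 3454 kg BOD₅/d.
P_X = Y_obs · Q(S₀ − S) = 0.2729 × 3454 = 942.7 kg VSS/d.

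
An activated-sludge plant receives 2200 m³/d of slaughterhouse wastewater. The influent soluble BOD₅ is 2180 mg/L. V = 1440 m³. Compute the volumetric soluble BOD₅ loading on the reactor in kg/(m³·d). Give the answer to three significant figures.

L_v ≈ 3.33 kg soluble BOD₅/(m³·d)

Applied soluble BOD₅ load per unit volume = Q·S₀/V = (2200 × 2180/1000)/1440 = 3.331 kg soluble BOD₅·m⁻³·d⁻¹.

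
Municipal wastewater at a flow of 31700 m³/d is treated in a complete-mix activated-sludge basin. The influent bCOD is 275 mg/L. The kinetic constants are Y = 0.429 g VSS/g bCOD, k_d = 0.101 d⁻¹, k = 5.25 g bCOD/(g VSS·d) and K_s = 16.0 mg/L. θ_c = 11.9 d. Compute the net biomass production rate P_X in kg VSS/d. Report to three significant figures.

For a completely mixed reactor with recycle the Lawrence–McCarty relation gives S = K_s·(1 + k_d·θ_c) / [θ_c·(Y·k − k_d) − 1] = 16.0 × (1 + 0.101 × 11.9) / [11.9 × (0.429 × 5.25 − 0.101) − 1] = 35.23 / 24.60 = 1.432 mg/L.
Observed yield with endogenous decay: Y_obs = Y / (1 + k_d·θ_c) = 0.429 / (1 + 0.101 × 11.9) = 0.429 / 2.202 = 0.1948 g VSS/g bCOD.
Substrate removed = Q·(S₀ − S) = 31700 m³/d × (275 − 1.43) g/m³ = 8.67×10^6 g/d = 8672 kg/d.
Biomass produced: P_X = Y_obs·Q·ΔS = 0.1948 × 8672 ≈ 1690 kg VSS/d.

P_X ≈ 1690 kg VSS/d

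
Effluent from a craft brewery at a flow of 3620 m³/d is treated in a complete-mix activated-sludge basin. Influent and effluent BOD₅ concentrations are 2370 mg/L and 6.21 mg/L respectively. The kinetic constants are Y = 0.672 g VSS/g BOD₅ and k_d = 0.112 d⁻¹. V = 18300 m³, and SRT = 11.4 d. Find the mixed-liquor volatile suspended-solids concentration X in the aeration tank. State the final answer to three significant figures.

X ≈ 1570 mg/L

X = Y·Q·ΔS·θ_c / [V·(1 + k_d θ_c)] = 0.672 × 3620 × (2370 − 6.21) × 11.4 / [18300 × (1 + 0.112 × 11.4)] = 1573 mg/L.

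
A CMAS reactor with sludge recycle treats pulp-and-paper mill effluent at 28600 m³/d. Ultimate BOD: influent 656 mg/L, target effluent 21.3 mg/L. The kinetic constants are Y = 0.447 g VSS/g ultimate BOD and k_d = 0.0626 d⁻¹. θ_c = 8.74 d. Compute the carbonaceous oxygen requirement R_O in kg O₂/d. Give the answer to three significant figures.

R_O ≈ 10700 kg O₂/d

Observed yield with endogenous decay: Y_obs = Y / (1 + k_d·θ_c) = 0.447 / (1 + 0.0626 × 8.74) = 0.447 / 1.547 = 0.2889 g VSS/g ultimate BOD.
Mass of ultimate BOD removed per day: Q(S₀ − S) = 28600 × 634.7 g/m³ = 18152 kg/d.
Net sludge production P_X = 0.2889 × 18152 = 5245 kg VSS/d.
R_O = Q·(S₀ − S) − 1.42·P_X = 18152 − 1.42 × 5245 = 10705 kg O₂/d.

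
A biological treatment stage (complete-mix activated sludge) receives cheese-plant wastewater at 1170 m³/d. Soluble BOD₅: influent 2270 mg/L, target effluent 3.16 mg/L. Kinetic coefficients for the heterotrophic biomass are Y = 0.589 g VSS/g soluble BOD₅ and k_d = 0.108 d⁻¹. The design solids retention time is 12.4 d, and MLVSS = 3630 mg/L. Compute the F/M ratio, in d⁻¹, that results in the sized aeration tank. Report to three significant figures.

Steady-state biomass mass balance: V·X·(1 + k_d·θ_c) = Y·Q·(S₀ − S)·θ_c, so V = 0.589 × 1170 × (2270 − 3.16) × 12.4 / [3630 × (1 + 0.108 × 12.4)] = 1.94×10^7 / 8491 = 2281 m³.
F/M = applied load / biomass = Q·S₀/(V·X) = 1170 × 2270 / (2281 × 3630) = 0.3207 d⁻¹.

F/M ≈ 0.321 d⁻¹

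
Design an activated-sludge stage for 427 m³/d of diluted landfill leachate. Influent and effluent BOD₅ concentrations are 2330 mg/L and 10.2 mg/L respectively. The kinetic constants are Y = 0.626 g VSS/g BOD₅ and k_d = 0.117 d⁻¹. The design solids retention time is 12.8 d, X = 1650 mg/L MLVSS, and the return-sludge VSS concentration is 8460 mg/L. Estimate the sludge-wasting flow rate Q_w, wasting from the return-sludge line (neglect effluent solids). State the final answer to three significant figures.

Q_w ≈ 29.3 m³/d

From the SRT design equation V = Y Q (S₀−S) θ_c / [X (1 + k_d θ_c)] = 0.626 × 427 × (2330 − 10.2) × 12.8 / [1650 × (1 + 0.117 × 12.8)] = 7.94×10^6 / 4121 = 1926 m³.
Wasting from the return line (neglecting effluent solids): Q_w = V·X / (θ_c·X_r) = 1926 × 1650 / (12.8 × 8460) = 29.35 m³/d.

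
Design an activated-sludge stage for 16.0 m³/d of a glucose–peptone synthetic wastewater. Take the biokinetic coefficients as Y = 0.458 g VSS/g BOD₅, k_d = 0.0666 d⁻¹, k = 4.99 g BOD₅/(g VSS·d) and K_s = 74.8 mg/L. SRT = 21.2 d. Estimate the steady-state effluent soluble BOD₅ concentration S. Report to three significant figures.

S ≈ 3.92 mg/L

Effluent substrate depends only on kinetics and SRT: S = K_s(1 + k_d θ_c) / [θ_c(Yk − k_d) − 1] = 74.8 × (1 + 0.0666 × 21.2) / [21.2 × (0.458 × 4.99 − 0.0666) − 1] = 180.4 / 46.04 = 3.919 mg/L.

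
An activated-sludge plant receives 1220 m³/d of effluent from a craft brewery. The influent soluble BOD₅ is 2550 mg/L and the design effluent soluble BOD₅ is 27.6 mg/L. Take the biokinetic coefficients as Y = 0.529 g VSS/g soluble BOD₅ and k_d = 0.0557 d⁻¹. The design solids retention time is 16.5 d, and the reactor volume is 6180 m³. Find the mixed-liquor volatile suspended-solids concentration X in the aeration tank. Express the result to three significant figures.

Solving the biomass balance for X: X = Y Q (S₀−S) θ_c / [V (1+k_d θ_c)] = 0.529 × 1220 × (2550 − 27.6) × 16.5 / [6180 × (1 + 0.0557 × 16.5)] = 2265 mg/L.

X ≈ 2260 mg/L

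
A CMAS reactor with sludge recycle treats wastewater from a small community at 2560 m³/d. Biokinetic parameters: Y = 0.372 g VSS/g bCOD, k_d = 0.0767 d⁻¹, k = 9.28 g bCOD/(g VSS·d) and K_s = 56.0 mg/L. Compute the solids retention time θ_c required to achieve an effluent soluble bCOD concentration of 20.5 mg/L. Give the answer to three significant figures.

From 1/θ_c = Y·k·S/(K_s + S) − k_d: Y·k·S/(K_s+S) = 0.372 × 9.28 × 20.5 / (56.0 + 20.5) = 0.9251 d⁻¹.
Then 1/θ_c = μ − k_d = 0.9251 − 0.0767 = 0.8484 d⁻¹, giving θ_c = 1.179 d.

θ_c ≈ 1.18 d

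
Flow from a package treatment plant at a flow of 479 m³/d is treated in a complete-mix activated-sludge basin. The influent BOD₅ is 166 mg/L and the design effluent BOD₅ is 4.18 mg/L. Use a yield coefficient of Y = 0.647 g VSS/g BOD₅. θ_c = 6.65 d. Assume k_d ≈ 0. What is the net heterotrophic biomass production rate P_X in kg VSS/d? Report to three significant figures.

P_X ≈ 50.2 kg VSS/d

No decay correction is needed, so Y_obs = Y = 0.647.
Q·(S₀ − S) = 479 × (166 − 4.18) × 10⁻³ = 77.51 kg/d removed.
Net biomass production P_X = Y_obs × Q·(S₀ − S) = 0.6470 × 77.51 = 50.15 kg VSS/d.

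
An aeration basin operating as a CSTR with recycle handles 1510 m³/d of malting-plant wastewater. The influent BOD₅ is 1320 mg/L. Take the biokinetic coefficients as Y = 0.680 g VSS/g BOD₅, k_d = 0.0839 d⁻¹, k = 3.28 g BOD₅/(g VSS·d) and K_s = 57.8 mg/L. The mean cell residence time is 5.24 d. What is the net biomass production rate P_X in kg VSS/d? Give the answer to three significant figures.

P_X ≈ 936 kg VSS/d

Effluent substrate depends only on kinetics and SRT: S = K_s(1 + k_d θ_c) / [θ_c(Yk − k_d) − 1] = 57.8 × (1 + 0.0839 × 5.24) / [5.24 × (0.680 × 3.28 − 0.0839) − 1] = 83.21 / 10.25 = 8.120 mg/L.
Observed yield with endogenous decay: Y_obs = Y / (1 + k_d·θ_c) = 0.680 / (1 + 0.0839 × 5.24) = 0.680 / 1.440 = 0.4723 g VSS/g BOD₅.
Mass of BOD₅ removed per day: Q(S₀ − S) = 1510 × 1312 g/m³ = 1981 kg/d.
So the net sludge growth is P_X = 0.4723 × 1981 = 935.7 kg VSS/d.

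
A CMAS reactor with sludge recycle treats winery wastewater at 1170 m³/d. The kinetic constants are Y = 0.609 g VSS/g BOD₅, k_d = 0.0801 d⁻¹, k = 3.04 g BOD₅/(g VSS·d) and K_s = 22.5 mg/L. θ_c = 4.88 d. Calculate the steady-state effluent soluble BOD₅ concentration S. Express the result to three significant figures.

S ≈ 4.09 mg/L

Effluent substrate depends only on kinetics and SRT: S = K_s(1 + k_d θ_c) / [θ_c(Yk − k_d) − 1] = 22.5 × (1 + 0.0801 × 4.88) / [4.88 × (0.609 × 3.04 − 0.0801) − 1] = 31.29 / 7.644 = 4.094 mg/L.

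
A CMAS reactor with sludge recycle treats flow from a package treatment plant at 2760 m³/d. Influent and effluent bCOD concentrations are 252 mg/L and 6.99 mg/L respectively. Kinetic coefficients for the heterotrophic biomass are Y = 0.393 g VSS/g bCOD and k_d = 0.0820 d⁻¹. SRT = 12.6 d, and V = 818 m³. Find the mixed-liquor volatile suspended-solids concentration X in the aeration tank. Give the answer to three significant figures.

Solving the biomass balance for X: X = Y Q (S₀−S) θ_c / [V (1+k_d θ_c)] = 0.393 × 2760 × (252 − 6.99) × 12.6 / [818 × (1 + 0.0820 × 12.6)] = 2013 mg/L.

X ≈ 2010 mg/L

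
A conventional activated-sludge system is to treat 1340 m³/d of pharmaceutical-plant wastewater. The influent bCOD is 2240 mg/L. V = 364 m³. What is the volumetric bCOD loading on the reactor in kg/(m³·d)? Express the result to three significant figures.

L_v = Q S₀ / V = 1340 × 2240 × 10⁻³ / 364.0 = 8.246 kg/(m³·d).

L_v ≈ 8.25 kg bCOD/(m³·d)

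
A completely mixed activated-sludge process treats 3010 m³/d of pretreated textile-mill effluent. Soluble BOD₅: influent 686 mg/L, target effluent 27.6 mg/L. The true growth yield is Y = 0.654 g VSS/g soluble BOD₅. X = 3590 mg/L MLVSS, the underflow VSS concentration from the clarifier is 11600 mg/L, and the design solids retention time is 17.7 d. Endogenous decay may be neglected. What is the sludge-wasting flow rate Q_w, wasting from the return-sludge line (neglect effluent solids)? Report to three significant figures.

V·X = Y·Q·ΔS·θ_c gives V = 0.654 × 3010 × (686 − 27.6) × 17.7 / 3590 = 6390 m³.
θ_c = V·X/(Q_w·X_r) when wasting from the recycle, so Q_w = V·X/(θ_c·X_r) = 6390 × 3590 / (17.7 × 11600) = 111.7 m³/d.

Q_w ≈ 112 m³/d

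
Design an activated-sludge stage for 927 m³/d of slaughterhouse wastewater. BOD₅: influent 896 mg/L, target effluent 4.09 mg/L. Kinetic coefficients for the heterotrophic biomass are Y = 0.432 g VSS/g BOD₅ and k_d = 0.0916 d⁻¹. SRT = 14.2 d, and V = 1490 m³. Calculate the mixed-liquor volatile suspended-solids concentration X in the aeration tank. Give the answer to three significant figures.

X ≈ 1480 mg/L

X = Y·Q·ΔS·θ_c / [V·(1 + k_d θ_c)] = 0.432 × 927 × (896 − 4.09) × 14.2 / [1490 × (1 + 0.0916 × 14.2)] = 1480 mg/L.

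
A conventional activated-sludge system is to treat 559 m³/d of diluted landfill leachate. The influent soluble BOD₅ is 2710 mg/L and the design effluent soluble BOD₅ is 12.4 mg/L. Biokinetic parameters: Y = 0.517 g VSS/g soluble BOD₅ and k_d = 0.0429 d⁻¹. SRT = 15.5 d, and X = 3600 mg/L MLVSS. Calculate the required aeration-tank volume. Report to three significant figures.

From the SRT design equation V = Y Q (S₀−S) θ_c / [X (1 + k_d θ_c)] = 0.517 × 559 × (2710 − 12.4) × 15.5 / [3600 × (1 + 0.0429 × 15.5)] = 1.21×10^7 / 5994 = 2016 m³.

V ≈ 2020 m³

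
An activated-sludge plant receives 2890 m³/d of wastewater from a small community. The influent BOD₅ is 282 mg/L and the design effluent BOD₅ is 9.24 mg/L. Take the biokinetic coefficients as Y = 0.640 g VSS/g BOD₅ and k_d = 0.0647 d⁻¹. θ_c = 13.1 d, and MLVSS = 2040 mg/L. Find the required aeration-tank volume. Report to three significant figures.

V ≈ 1750 m³

Steady-state biomass mass balance: V·X·(1 + k_d·θ_c) = Y·Q·(S₀ − S)·θ_c, so V = 0.640 × 2890 × (282 − 9.24) × 13.1 / [2040 × (1 + 0.0647 × 13.1)] = 6.61×10^6 / 3769 = 1753 m³.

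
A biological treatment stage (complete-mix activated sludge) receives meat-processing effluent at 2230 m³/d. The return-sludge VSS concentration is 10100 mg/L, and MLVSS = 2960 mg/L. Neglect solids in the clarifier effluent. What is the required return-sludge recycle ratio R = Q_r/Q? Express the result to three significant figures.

Mass balance around the secondary clarifier (neglecting effluent solids): R = X / (X_r − X) = 2960 / (10100 − 2960) = 0.4146.

R ≈ 0.415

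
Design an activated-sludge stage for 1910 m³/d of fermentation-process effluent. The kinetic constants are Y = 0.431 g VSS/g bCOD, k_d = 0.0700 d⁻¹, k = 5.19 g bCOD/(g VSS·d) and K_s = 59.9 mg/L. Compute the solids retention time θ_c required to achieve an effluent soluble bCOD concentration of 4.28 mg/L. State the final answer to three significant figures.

θ_c ≈ 12.6 d

At the target effluent, Y k S/(K_s+S) = 0.431×5.19×4.28/64.18 = 0.1492 d⁻¹.
θ_c = 1/(μ − k_d) = 1/(0.1492 − 0.0700) = 1/0.07917 = 12.63 d.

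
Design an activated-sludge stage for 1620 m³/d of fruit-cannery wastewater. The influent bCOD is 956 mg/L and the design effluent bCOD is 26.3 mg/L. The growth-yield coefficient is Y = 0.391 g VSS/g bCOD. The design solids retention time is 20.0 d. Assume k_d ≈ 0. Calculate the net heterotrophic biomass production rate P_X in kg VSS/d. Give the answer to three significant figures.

With endogenous decay neglected, the observed yield equals the true yield: Y_obs = Y = 0.391 g VSS/g bCOD.
ΔS = 956 − 26.3 = 929.7 mg/L, so the substrate removal rate is 1620 × 929.7/1000 = 1506 kg bCOD/d.
So the net sludge growth is P_X = 0.3910 × 1506 = 588.9 kg VSS/d.

P_X ≈ 589 kg VSS/d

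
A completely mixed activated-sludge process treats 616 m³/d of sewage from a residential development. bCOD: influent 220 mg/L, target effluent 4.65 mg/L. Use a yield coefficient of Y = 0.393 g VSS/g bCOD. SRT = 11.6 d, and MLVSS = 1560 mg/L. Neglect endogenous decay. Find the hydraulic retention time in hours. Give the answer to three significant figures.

With k_d = 0 the design equation reduces to V = Y Q (S₀−S) θ_c / X = 0.393 × 616 × (220 − 4.65) × 11.6 / 1560 = 387.7 m³.
Hydraulic retention time τ = V/Q = 387.7 / 616 = 0.6293 d = 15.10 h.

τ ≈ 15.1 h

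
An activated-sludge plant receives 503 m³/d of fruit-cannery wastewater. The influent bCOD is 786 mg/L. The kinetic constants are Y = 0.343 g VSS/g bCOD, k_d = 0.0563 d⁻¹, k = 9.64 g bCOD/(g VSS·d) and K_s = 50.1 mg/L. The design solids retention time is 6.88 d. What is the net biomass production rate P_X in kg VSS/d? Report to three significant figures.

P_X ≈ 97.3 kg VSS/d

From the Monod/SRT balance for a CMAS, S = K_s·(1+k_d θ_c)/[θ_c·(Y k − k_d) − 1] = 50.1 × (1 + 0.0563 × 6.88) / [6.88 × (0.343 × 9.64 − 0.0563) − 1] = 69.51 / 21.36 = 3.254 mg/L.
Y_obs = Y / (1 + k_d θ_c) = 0.343 / (1 + 0.0563 × 6.88) = 0.343 / 1.387 = 0.2472.
Substrate removed = Q·(S₀ − S) = 503 m³/d × (786 − 3.25) g/m³ = 3.94×10^5 g/d = 393.7 kg/d.
So the net sludge growth is P_X = 0.2472 × 393.7 = 97.34 kg VSS/d.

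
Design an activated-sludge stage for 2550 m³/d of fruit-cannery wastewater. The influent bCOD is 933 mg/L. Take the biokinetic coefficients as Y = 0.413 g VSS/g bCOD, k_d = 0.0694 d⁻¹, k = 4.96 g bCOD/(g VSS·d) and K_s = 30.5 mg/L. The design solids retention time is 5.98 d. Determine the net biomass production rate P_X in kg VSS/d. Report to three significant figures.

Effluent substrate depends only on kinetics and SRT: S = K_s(1 + k_d θ_c) / [θ_c(Yk − k_d) − 1] = 30.5 × (1 + 0.0694 × 5.98) / [5.98 × (0.413 × 4.96 − 0.0694) − 1] = 43.16 / 10.83 = 3.983 mg/L.
Observed yield with endogenous decay: Y_obs = Y / (1 + k_d·θ_c) = 0.413 / (1 + 0.0694 × 5.98) = 0.413 / 1.415 = 0.2919 g VSS/g bCOD.
Q·(S₀ − S) = 2550 × (933 − 3.98) × 10⁻³ = 2369 kg/d removed.
So the net sludge growth is P_X = 0.2919 × 2369 = 691.4 kg VSS/d.

P_X ≈ 691 kg VSS/d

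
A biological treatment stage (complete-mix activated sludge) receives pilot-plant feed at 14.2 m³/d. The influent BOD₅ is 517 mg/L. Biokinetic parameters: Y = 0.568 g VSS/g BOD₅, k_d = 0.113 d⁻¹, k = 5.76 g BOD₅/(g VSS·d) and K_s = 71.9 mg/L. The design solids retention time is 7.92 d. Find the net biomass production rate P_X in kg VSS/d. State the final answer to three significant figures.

P_X ≈ 2.18 kg VSS/d

From the Monod/SRT balance for a CMAS, S = K_s·(1+k_d θ_c)/[θ_c·(Y k − k_d) − 1] = 71.9 × (1 + 0.113 × 7.92) / [7.92 × (0.568 × 5.76 − 0.113) − 1] = 136.2 / 24.02 = 5.673 mg/L.
Correct the yield for decay: Y_obs = Y/(1 + k_d θ_c) = 0.568 / (1 + 0.113 × 7.92) = 0.568 / 1.895 = 0.2997.
Substrate removed = Q·(S₀ − S) = 14.2 m³/d × (517 − 5.67) g/m³ = 7.26×10^3 g/d = 7.261 kg/d.
Net biomass production P_X = Y_obs × Q·(S₀ − S) = 0.2997 × 7.261 = 2.176 kg VSS/d.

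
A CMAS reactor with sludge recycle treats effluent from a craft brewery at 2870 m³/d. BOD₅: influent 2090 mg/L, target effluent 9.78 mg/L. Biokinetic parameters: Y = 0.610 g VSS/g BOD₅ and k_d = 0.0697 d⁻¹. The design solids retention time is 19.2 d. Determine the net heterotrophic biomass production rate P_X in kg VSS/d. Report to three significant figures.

Y_obs = Y / (1 + k_d θ_c) = 0.610 / (1 + 0.0697 × 19.2) = 0.610 / 2.338 = 0.2609.
Mass of BOD₅ removed per day: Q(S₀ − S) = 2870 × 2080 g/m³ = 5970 kg/d.
P_X = Y_obs · Q(S₀ − S) = 0.2609 × 5970 = 1558 kg VSS/d.

P_X ≈ 1560 kg VSS/d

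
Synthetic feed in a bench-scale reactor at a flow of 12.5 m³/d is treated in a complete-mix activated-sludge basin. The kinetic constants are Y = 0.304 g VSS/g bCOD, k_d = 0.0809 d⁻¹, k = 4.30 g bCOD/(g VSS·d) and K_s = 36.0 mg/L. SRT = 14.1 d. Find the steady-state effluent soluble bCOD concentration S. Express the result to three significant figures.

S ≈ 4.73 mg/L

From the Monod/SRT balance for a CMAS, S = K_s·(1+k_d θ_c)/[θ_c·(Y k − k_d) − 1] = 36.0 × (1 + 0.0809 × 14.1) / [14.1 × (0.304 × 4.30 − 0.0809) − 1] = 77.06 / 16.29 = 4.731 mg/L.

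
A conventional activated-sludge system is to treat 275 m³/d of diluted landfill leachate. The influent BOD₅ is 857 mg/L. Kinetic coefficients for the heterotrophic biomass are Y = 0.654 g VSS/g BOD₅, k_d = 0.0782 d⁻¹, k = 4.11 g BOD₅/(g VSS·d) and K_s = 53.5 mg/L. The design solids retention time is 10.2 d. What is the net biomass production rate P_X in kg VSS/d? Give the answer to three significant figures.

From the Monod/SRT balance for a CMAS, S = K_s·(1+k_d θ_c)/[θ_c·(Y k − k_d) − 1] = 53.5 × (1 + 0.0782 × 10.2) / [10.2 × (0.654 × 4.11 − 0.0782) − 1] = 96.17 / 25.62 = 3.754 mg/L.
The observed yield is Y_obs = Y/(1 + k_d·θ_c) = 0.654 / (1 + 0.0782 × 10.2) = 0.654 / 1.798 = 0.3638 g VSS per g BOD₅ removed.
Q·(S₀ − S) = 275 × (857 − 3.75) × 10⁻³ = 234.6 kg/d removed.
P_X = Y_obs · Q(S₀ − S) = 0.3638 × 234.6 = 85.37 kg VSS/d.

P_X ≈ 85.4 kg VSS/d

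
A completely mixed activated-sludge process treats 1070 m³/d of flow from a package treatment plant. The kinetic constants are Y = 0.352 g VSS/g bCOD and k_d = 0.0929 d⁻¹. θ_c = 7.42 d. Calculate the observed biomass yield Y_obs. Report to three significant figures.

Observed yield with endogenous decay: Y_obs = Y / (1 + k_d·θ_c) = 0.352 / (1 + 0.0929 × 7.42) = 0.352 / 1.689 = 0.2084 g VSS/g bCOD.

Y_obs ≈ 0.208 g VSS/g bCOD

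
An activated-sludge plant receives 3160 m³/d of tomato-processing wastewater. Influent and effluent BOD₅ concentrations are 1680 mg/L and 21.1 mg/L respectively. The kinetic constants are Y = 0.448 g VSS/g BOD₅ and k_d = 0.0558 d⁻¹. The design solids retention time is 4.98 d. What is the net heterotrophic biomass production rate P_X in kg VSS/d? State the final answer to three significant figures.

P_X ≈ 1840 kg VSS/d

The observed yield is Y_obs = Y/(1 + k_d·θ_c) = 0.448 / (1 + 0.0558 × 4.98) = 0.448 / 1.278 = 0.3506 g VSS per g BOD₅ removed.
Substrate removed = Q·(S₀ − S) = 3160 m³/d × (1680 − 21.1) g/m³ = 5.24×10^6 g/d = 5242 kg/d.
P_X = Y_obs · Q(S₀ − S) = 0.3506 × 5242 = 1838 kg VSS/d.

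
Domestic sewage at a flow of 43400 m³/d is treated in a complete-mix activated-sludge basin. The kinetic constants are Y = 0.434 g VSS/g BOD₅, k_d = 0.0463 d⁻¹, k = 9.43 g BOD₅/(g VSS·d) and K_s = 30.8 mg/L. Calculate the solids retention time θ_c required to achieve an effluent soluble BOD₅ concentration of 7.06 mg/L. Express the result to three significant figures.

θ_c ≈ 1.39 d

From 1/θ_c = Y·k·S/(K_s + S) − k_d: Y·k·S/(K_s+S) = 0.434 × 9.43 × 7.06 / (30.8 + 7.06) = 0.7632 d⁻¹.
Then 1/θ_c = μ − k_d = 0.7632 − 0.0463 = 0.7169 d⁻¹, giving θ_c = 1.395 d.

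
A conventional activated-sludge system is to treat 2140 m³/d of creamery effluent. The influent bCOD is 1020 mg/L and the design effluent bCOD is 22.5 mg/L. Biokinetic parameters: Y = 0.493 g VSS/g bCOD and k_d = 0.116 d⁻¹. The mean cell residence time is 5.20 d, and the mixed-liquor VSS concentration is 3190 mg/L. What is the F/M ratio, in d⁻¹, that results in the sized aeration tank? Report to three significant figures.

F/M ≈ 0.639 d⁻¹

Rearranging the biomass balance for a CMAS with decay, V = Y·Q·ΔS·θ_c / [X·(1+k_d θ_c)] = 0.493 × 2140 × (1020 − 22.5) × 5.20 / [3190 × (1 + 0.116 × 5.20)] = 5.47×10^6 / 5114 = 1070 m³.
F/M = Q·S₀ / (V·X) = 2140 × 1020 / (1070 × 3190) = 0.6395 g bCOD·(g VSS·d)⁻¹.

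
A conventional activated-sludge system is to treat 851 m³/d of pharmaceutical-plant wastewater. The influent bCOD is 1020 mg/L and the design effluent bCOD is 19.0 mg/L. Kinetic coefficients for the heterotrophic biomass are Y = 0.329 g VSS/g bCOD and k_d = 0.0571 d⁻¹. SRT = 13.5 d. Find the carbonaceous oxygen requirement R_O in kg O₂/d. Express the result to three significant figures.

Correct the yield for decay: Y_obs = Y/(1 + k_d θ_c) = 0.329 / (1 + 0.0571 × 13.5) = 0.329 / 1.771 = 0.1858.
Substrate removed = Q·(S₀ − S) = 851 m³/d × (1020 − 19.0) g/m³ = 8.52×10^5 g/d = 851.9 kg/d.
P_X = Y_obs·Q·(S₀ − S) = 0.1858 × 851.9 = 158.3 kg VSS/d.
R_O = Q·(S₀ − S) − 1.42·P_X = 851.9 − 1.42 × 158.3 = 627.1 kg O₂/d.

R_O ≈ 627 kg O₂/d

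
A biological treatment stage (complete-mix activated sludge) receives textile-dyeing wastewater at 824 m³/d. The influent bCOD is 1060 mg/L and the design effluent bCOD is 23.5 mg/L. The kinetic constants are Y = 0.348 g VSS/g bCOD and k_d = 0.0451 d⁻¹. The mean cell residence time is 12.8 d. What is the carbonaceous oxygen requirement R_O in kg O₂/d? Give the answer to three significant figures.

Y_obs = Y / (1 + k_d θ_c) = 0.348 / (1 + 0.0451 × 12.8) = 0.348 / 1.577 = 0.2206.
ΔS = 1060 − 23.5 = 1036 mg/L, so the substrate removal rate is 824 × 1036/1000 = 854.1 kg bCOD/d.
P_X = Y_obs·Q·(S₀ − S) = 0.2206 × 854.1 = 188.4 kg VSS/d.
R_O = Q·(S₀ − S) − 1.42·P_X = 854.1 − 1.42 × 188.4 = 586.5 kg O₂/d.

R_O ≈ 586 kg O₂/d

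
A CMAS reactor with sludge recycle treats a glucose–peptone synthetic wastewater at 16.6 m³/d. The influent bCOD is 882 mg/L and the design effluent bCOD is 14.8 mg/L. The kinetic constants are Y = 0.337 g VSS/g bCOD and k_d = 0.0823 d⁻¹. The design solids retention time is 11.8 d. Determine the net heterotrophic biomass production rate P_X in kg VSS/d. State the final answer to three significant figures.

Observed yield with endogenous decay: Y_obs = Y / (1 + k_d·θ_c) = 0.337 / (1 + 0.0823 × 11.8) = 0.337 / 1.971 = 0.1710 g VSS/g bCOD.
Substrate removed = Q·(S₀ − S) = 16.6 m³/d × (882 − 14.8) g/m³ = 1.44×10^4 g/d = 14.40 kg/d.
Biomass produced: P_X = Y_obs·Q·ΔS = 0.1710 × 14.40 ≈ 2.461 kg VSS/d.

P_X ≈ 2.46 kg VSS/d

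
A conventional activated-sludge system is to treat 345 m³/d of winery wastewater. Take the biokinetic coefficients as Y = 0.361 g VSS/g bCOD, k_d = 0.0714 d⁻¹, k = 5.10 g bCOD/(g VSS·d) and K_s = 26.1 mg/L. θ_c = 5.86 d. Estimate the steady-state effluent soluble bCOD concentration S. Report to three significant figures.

S ≈ 3.95 mg/L

From the Monod/SRT balance for a CMAS, S = K_s·(1+k_d θ_c)/[θ_c·(Y k − k_d) − 1] = 26.1 × (1 + 0.0714 × 5.86) / [5.86 × (0.361 × 5.10 − 0.0714) − 1] = 37.02 / 9.370 = 3.951 mg/L.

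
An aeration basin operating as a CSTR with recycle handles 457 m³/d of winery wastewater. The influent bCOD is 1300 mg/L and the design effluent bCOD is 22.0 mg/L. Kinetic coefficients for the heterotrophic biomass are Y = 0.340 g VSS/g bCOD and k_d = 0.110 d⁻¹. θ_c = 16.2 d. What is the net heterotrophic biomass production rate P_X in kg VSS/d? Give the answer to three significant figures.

P_X ≈ 71.4 kg VSS/d

Y_obs = Y / (1 + k_d θ_c) = 0.340 / (1 + 0.110 × 16.2) = 0.340 / 2.782 = 0.1222.
Q·(S₀ − S) = 457 × (1300 − 22.0) × 10⁻³ = 584.0 kg/d removed.
P_X = Y_obs · Q(S₀ − S) = 0.1222 × 584.0 = 71.38 kg VSS/d.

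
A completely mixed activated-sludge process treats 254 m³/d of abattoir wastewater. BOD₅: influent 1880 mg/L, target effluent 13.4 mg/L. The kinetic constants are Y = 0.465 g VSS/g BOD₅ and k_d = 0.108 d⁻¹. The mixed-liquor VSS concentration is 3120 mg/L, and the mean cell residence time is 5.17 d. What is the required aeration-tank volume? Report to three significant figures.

V ≈ 234 m³

Rearranging the biomass balance for a CMAS with decay, V = Y·Q·ΔS·θ_c / [X·(1+k_d θ_c)] = 0.465 × 254 × (1880 − 13.4) × 5.17 / [3120 × (1 + 0.108 × 5.17)] = 1.14×10^6 / 4862 = 234.4 m³.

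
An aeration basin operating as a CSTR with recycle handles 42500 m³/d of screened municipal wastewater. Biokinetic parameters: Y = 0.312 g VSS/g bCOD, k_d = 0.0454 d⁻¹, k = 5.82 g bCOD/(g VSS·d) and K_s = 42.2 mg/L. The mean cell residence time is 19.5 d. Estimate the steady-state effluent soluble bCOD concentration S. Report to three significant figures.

Effluent substrate depends only on kinetics and SRT: S = K_s(1 + k_d θ_c) / [θ_c(Yk − k_d) − 1] = 42.2 × (1 + 0.0454 × 19.5) / [19.5 × (0.312 × 5.82 − 0.0454) − 1] = 79.56 / 33.52 = 2.373 mg/L.

S ≈ 2.37 mg/L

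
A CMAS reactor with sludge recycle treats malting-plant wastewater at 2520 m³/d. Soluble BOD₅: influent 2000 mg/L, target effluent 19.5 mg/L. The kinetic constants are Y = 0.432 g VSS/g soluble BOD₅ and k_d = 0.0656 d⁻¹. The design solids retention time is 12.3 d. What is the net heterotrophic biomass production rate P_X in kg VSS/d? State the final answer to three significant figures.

P_X ≈ 1190 kg VSS/d

Correct the yield for decay: Y_obs = Y/(1 + k_d θ_c) = 0.432 / (1 + 0.0656 × 12.3) = 0.432 / 1.807 = 0.2391.
Substrate removed = Q·(S₀ − S) = 2520 m³/d × (2000 − 19.5) g/m³ = 4.99×10^6 g/d = 4991 kg/d.
Biomass produced: P_X = Y_obs·Q·ΔS = 0.2391 × 4991 ≈ 1193 kg VSS/d.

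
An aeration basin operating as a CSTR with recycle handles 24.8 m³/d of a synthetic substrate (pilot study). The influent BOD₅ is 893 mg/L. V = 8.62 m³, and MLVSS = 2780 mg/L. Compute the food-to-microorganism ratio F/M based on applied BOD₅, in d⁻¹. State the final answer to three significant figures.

F/M = Q·S₀ / (V·X) = 24.8 × 893 / (8.620 × 2780) = 0.9242 g BOD₅·(g VSS·d)⁻¹.

F/M ≈ 0.924 d⁻¹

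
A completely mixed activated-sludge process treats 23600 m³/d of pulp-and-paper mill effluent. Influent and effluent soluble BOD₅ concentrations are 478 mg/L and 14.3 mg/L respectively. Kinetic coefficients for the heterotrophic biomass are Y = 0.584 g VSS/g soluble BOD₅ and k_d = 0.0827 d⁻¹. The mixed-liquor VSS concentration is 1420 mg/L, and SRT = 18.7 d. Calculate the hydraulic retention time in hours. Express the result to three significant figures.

From the SRT design equation V = Y Q (S₀−S) θ_c / [X (1 + k_d θ_c)] = 0.584 × 23600 × (478 − 14.3) × 18.7 / [1420 × (1 + 0.0827 × 18.7)] = 1.2×10^8 / 3616 = 33050 m³.
HRT = V/Q = 33050 m³ / 23600 m³·d⁻¹ = 1.400 d × 24 = 33.61 h.

τ ≈ 33.6 h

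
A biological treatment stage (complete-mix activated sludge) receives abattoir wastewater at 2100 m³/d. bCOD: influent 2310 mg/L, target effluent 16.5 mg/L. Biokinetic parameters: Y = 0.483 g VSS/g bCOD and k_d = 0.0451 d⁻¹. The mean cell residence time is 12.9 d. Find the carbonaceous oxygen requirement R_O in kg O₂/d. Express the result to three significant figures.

R_O ≈ 2730 kg O₂/d

Correct the yield for decay: Y_obs = Y/(1 + k_d θ_c) = 0.483 / (1 + 0.0451 × 12.9) = 0.483 / 1.582 = 0.3054.
Substrate removed = Q·(S₀ − S) = 2100 m³/d × (2310 − 16.5) g/m³ = 4.82×10^6 g/d = 4816 kg/d.
Net sludge production P_X = 0.3054 × 4816 = 1471 kg VSS/d.
R_O = Q·ΔS − 1.42 P_X = 4816 − 2088 = 2728 kg O₂/d.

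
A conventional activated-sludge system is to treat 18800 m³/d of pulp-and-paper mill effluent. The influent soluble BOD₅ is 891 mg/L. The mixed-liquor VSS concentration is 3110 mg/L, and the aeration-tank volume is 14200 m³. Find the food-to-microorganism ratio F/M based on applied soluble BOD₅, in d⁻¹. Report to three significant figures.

F/M = applied load / biomass = Q·S₀/(V·X) = 18800 × 891 / (14200 × 3110) = 0.3793 d⁻¹.

F/M ≈ 0.379 d⁻¹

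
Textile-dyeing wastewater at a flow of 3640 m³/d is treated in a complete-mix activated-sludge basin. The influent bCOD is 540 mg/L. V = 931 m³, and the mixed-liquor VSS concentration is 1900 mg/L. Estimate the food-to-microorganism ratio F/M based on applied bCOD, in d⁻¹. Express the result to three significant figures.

F/M = applied load / biomass = Q·S₀/(V·X) = 3640 × 540 / (931.0 × 1900) = 1.111 d⁻¹.

F/M ≈ 1.11 d⁻¹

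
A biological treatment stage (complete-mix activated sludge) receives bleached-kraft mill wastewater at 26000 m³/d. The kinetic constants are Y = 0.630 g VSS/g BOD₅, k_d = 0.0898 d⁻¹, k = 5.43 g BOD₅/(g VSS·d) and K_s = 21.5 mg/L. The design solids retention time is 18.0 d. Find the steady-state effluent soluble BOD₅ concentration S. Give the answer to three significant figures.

S ≈ 0.954 mg/L

For a completely mixed reactor with recycle the Lawrence–McCarty relation gives S = K_s·(1 + k_d·θ_c) / [θ_c·(Y·k − k_d) − 1] = 21.5 × (1 + 0.0898 × 18.0) / [18.0 × (0.630 × 5.43 − 0.0898) − 1] = 56.25 / 58.96 = 0.9541 mg/L.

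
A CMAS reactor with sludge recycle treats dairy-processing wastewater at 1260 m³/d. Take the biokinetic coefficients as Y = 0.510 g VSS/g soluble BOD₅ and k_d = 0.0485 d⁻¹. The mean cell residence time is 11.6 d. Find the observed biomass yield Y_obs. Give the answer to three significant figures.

Y_obs = Y / (1 + k_d θ_c) = 0.510 / (1 + 0.0485 × 11.6) = 0.510 / 1.563 = 0.3264.

Y_obs ≈ 0.326 g VSS/g soluble BOD₅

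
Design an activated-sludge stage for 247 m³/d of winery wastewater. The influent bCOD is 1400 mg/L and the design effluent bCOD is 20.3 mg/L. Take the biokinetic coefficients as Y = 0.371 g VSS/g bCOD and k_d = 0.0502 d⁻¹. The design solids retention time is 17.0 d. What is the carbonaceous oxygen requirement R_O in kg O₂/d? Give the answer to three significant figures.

R_O ≈ 244 kg O₂/d

The observed yield is Y_obs = Y/(1 + k_d·θ_c) = 0.371 / (1 + 0.0502 × 17.0) = 0.371 / 1.853 = 0.2002 g VSS per g bCOD removed.
Q·(S₀ − S) = 247 × (1400 − 20.3) × 10⁻³ = 340.8 kg/d removed.
Biomass synthesised: P_X = Y_obs × 340.8 = 68.22 kg VSS/d.
R_O = Q·ΔS − 1.42 P_X = 340.8 − 96.87 = 243.9 kg O₂/d.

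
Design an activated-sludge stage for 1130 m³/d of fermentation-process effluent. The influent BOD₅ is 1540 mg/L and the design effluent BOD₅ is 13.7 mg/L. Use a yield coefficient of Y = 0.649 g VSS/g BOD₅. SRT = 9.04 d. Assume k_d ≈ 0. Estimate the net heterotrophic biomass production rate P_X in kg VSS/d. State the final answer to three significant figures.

P_X ≈ 1120 kg VSS/d

No decay correction is needed, so Y_obs = Y = 0.649.
Substrate removed = Q·(S₀ − S) = 1130 m³/d × (1540 − 13.7) g/m³ = 1.72×10^6 g/d = 1725 kg/d.
Biomass produced: P_X = Y_obs·Q·ΔS = 0.6490 × 1725 ≈ 1119 kg VSS/d.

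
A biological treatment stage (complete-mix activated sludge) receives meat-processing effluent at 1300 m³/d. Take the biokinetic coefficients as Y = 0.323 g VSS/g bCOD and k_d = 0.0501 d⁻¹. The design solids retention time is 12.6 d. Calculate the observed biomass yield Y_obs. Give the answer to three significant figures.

Correct the yield for decay: Y_obs = Y/(1 + k_d θ_c) = 0.323 / (1 + 0.0501 × 12.6) = 0.323 / 1.631 = 0.1980.

Y_obs ≈ 0.198 g VSS/g bCOD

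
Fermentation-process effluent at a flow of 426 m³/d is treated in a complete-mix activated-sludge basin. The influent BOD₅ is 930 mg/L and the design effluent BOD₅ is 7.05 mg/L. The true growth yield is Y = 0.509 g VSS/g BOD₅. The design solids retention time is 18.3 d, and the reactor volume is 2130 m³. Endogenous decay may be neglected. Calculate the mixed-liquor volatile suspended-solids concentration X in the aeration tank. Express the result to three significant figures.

From V·X = Y·Q·(S₀ − S)·θ_c (decay neglected): X = 0.509 × 426 × (930 − 7.05) × 18.3 / 2130 = 1719 mg/L.

X ≈ 1720 mg/L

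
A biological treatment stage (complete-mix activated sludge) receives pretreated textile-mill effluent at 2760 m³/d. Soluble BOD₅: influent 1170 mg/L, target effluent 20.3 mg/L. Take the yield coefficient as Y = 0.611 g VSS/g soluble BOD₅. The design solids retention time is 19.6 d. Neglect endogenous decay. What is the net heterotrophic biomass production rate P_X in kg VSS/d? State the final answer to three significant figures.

Since k_d ≈ 0, Y_obs = Y = 0.611 g VSS/g soluble BOD₅.
Mass of soluble BOD₅ removed per day: Q(S₀ − S) = 2760 × 1150 g/m³ = 3173 kg/d.
P_X = Y_obs · Q(S₀ − S) = 0.6110 × 3173 = 1939 kg VSS/d.

P_X ≈ 1940 kg VSS/d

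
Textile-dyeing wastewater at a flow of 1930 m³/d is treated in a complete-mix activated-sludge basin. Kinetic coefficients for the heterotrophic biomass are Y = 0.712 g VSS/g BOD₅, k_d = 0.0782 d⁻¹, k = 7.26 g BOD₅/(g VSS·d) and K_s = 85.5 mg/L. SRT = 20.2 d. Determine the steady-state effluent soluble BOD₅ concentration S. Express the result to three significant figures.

S ≈ 2.17 mg/L

For a completely mixed reactor with recycle the Lawrence–McCarty relation gives S = K_s·(1 + k_d·θ_c) / [θ_c·(Y·k − k_d) − 1] = 85.5 × (1 + 0.0782 × 20.2) / [20.2 × (0.712 × 7.26 − 0.0782) − 1] = 220.6 / 101.8 = 2.166 mg/L.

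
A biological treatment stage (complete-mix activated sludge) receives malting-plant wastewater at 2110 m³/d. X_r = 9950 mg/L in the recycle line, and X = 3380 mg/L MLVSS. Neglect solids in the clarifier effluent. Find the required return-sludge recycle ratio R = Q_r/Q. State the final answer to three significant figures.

Mass balance around the secondary clarifier (neglecting effluent solids): R = X / (X_r − X) = 3380 / (9950 − 3380) = 0.5145.

R ≈ 0.514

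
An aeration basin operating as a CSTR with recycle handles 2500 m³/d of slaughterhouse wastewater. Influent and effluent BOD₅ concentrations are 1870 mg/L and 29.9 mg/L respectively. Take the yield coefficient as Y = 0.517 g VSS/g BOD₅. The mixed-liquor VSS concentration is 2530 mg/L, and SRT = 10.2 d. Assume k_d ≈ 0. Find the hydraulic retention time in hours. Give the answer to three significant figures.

τ ≈ 92.0 h

V·X = Y·Q·ΔS·θ_c gives V = 0.517 × 2500 × (1870 − 29.9) × 10.2 / 2530 = 9589 m³.
τ = V/Q = 9589/2500 = 3.835 d, or 92.05 h.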